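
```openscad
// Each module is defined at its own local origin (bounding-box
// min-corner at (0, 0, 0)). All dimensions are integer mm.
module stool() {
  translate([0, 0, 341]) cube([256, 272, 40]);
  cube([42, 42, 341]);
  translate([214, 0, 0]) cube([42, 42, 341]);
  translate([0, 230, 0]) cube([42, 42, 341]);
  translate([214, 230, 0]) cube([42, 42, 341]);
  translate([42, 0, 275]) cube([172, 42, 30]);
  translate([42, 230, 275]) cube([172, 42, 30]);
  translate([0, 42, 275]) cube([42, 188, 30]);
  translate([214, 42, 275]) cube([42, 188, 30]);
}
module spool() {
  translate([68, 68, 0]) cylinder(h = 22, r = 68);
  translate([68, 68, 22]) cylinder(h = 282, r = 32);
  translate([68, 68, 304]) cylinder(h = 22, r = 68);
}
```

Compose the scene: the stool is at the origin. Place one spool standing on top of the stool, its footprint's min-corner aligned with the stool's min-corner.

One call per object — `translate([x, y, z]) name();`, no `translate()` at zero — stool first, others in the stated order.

stool();
translate([0, 0, 381]) spool();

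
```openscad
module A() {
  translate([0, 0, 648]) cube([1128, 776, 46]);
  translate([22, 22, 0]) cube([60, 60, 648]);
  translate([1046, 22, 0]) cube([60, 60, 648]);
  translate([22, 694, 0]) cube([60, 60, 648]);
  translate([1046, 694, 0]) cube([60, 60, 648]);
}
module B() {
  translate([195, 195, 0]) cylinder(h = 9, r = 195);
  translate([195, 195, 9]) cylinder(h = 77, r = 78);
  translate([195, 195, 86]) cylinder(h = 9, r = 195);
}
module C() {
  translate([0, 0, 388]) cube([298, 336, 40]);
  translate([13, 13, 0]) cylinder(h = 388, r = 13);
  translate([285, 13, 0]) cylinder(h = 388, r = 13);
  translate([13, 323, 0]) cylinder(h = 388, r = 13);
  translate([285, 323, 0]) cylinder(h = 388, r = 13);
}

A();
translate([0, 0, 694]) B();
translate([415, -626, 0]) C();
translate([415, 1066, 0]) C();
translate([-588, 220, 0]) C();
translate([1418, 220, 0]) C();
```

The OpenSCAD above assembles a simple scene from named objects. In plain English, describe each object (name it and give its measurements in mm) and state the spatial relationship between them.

A is a rectangular dining table. The top is 1128×776×46 mm with its upper surface at z = 694 mm. It stands on four 60×60 mm square legs, each inset 22 mm from the nearest pair of top edges, running from the floor to the underside of the top.

B is a spool: two coaxial disc flanges of radius 195 mm and thickness 9 mm, joined by a core cylinder of radius 78 mm and height 77 mm. The lower flange rests on z = 0 and the three cylinders share a vertical axis.

C is a simple wooden stool: a rectangular seat 298 mm (x) by 336 mm (y), 40 mm thick, top face at z = 428 mm, on four round legs, each 26 mm in diameter. The legs rest on z = 0, each leg's axis is inset half a diameter from the nearest pair of seat edges (so the leg's bounding box is flush with the corner).

The spool is on top of the table. Four stools sit around the table at the −y, +y, −x, +x sides.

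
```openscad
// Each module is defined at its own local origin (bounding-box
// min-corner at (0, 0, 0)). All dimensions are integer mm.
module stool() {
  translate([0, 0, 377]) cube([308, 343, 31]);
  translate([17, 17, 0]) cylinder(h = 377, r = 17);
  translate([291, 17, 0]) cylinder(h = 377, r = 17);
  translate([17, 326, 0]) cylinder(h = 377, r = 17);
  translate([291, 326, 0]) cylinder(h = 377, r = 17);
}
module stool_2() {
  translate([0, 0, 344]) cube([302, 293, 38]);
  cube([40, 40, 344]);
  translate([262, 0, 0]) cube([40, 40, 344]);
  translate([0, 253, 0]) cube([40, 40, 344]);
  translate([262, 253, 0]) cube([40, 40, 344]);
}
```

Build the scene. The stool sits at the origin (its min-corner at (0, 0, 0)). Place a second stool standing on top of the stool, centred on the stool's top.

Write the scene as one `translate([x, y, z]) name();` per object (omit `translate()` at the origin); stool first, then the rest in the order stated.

stool();
translate([3, 25, 408]) stool_2();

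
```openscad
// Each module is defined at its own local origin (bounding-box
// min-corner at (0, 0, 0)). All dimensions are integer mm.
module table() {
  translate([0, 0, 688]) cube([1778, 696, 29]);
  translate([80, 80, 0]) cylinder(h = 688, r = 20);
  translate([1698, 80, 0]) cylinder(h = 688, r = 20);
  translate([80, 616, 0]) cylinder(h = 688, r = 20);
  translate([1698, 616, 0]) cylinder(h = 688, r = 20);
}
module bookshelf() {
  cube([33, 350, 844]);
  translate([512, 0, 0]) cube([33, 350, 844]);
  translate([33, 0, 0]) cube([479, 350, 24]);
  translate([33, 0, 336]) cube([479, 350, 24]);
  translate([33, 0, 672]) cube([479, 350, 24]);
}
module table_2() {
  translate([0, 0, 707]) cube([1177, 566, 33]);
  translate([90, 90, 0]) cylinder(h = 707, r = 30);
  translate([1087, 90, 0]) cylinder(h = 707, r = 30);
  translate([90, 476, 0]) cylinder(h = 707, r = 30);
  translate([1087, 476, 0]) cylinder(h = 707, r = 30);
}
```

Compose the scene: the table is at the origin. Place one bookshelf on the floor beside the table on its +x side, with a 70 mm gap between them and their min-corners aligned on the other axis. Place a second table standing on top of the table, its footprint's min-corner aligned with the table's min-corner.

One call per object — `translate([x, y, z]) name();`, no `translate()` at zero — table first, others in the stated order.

table();
translate([1848, 0, 0]) bookshelf();
translate([0, 0, 717]) table_2();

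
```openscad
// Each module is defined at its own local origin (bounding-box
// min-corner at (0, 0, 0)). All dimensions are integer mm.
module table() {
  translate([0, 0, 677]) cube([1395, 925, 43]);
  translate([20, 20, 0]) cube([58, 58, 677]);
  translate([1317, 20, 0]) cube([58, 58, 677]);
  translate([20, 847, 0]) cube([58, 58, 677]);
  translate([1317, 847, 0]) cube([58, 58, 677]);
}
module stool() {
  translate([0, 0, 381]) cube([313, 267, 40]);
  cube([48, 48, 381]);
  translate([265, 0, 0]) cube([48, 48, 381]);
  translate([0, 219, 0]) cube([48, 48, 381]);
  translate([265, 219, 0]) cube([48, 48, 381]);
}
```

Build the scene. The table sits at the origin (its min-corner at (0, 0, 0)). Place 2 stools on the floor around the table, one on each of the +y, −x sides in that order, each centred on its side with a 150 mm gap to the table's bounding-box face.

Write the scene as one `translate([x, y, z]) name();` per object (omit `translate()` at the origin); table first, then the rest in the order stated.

table();
translate([541, 1075, 0]) stool();
translate([-463, 329, 0]) stool();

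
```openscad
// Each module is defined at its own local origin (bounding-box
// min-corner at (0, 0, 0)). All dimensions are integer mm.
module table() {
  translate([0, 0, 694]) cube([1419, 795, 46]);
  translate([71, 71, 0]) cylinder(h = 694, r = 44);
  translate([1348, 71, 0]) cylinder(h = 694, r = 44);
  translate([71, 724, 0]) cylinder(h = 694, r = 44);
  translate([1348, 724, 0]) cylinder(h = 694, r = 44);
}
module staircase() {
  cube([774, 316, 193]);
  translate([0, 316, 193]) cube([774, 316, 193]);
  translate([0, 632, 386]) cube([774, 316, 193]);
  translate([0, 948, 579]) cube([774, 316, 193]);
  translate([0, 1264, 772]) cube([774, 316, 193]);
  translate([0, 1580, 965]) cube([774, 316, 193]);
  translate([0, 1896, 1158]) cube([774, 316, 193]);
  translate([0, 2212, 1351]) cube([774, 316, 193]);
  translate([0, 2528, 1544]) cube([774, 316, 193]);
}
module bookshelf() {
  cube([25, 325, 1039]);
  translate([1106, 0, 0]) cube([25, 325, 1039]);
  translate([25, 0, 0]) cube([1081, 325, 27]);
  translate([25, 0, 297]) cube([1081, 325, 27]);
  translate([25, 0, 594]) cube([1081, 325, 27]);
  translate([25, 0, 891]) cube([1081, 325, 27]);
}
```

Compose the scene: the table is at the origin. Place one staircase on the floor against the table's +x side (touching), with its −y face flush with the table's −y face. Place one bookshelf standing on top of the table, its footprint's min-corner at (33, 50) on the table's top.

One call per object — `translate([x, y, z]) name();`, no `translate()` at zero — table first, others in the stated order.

table();
translate([1419, 0, 0]) staircase();
translate([33, 50, 740]) bookshelf();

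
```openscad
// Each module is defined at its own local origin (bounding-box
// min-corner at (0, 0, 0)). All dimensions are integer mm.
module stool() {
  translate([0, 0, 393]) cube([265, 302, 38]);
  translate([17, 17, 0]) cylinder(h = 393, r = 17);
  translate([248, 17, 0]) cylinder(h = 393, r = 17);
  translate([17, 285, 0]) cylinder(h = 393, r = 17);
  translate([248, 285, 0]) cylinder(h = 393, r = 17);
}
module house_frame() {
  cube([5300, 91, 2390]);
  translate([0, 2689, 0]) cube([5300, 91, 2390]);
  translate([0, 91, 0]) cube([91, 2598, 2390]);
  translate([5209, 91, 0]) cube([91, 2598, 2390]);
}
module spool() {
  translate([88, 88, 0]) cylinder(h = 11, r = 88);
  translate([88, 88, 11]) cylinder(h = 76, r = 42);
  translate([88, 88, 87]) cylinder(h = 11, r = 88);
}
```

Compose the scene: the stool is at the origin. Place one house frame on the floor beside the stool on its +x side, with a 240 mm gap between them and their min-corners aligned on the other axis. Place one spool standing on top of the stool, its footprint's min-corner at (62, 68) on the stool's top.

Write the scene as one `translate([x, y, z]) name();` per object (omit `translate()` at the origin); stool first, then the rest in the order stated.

stool();
translate([505, 0, 0]) house_frame();
translate([62, 68, 431]) spool();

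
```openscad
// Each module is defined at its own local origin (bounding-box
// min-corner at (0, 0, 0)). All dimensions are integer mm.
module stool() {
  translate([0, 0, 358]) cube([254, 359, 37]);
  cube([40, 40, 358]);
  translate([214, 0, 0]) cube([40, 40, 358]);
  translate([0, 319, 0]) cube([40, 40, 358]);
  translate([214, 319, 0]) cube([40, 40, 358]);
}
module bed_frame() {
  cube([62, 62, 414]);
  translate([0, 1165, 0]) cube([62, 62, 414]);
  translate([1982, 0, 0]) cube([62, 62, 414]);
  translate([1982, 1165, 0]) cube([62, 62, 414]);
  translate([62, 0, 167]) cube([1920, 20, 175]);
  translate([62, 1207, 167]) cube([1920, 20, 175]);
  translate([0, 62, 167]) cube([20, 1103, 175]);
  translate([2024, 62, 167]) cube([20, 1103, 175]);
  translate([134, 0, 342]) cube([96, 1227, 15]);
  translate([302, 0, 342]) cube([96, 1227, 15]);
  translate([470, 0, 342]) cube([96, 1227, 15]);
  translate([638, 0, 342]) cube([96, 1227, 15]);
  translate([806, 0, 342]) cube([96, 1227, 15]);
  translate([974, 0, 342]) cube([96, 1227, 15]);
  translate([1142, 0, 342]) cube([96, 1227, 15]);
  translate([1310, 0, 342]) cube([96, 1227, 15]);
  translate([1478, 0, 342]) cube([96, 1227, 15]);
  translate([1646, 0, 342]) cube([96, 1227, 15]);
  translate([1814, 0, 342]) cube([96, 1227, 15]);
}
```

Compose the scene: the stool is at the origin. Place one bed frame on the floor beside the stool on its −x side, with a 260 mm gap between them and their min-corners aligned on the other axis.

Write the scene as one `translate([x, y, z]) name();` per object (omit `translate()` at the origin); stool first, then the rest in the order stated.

stool();
translate([-2304, 0, 0]) bed_frame();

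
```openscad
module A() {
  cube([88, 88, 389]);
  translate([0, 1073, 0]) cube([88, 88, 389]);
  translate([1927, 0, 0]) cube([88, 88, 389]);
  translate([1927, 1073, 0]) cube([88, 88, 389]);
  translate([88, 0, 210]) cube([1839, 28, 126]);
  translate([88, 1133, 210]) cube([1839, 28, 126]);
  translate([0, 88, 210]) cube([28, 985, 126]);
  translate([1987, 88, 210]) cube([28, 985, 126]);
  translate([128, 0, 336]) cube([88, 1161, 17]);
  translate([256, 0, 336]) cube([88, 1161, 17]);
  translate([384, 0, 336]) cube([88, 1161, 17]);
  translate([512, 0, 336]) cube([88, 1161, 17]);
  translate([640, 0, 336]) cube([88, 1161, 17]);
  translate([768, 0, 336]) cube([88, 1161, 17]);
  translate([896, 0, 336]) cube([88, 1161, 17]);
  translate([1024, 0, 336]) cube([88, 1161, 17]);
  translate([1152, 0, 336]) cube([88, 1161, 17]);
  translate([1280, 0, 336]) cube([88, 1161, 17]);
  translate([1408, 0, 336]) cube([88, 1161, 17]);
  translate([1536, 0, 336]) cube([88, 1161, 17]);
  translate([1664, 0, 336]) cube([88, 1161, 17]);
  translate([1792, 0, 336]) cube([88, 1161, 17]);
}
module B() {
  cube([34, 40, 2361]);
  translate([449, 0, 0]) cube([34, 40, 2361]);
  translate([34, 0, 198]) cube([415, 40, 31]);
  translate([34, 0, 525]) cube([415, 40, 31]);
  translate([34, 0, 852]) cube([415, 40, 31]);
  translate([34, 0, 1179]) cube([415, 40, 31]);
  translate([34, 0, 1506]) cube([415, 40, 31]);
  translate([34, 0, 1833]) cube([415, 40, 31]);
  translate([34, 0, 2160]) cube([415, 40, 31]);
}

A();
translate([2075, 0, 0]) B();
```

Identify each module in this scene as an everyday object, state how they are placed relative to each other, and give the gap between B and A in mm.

A is a bed frame. B is a ladder. The ladder is on the floor beside the bed frame on its +x side. The gap between the ladder and the bed frame is 60 mm.

The ladder's nearest face is 60 mm from the bed frame's +x face.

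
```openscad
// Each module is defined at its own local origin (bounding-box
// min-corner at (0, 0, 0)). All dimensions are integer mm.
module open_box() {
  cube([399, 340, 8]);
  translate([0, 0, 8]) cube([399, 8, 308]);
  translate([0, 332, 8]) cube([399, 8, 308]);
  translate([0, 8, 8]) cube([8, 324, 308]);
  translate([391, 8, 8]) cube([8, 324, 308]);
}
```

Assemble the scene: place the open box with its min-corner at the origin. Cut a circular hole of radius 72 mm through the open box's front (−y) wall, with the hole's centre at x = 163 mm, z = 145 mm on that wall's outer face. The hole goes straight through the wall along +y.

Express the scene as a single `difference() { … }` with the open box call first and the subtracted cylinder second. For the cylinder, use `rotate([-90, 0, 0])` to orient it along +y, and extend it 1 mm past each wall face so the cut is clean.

difference() {
  open_box();
  translate([163, -1, 145]) rotate([-90, 0, 0]) cylinder(h = 10, r = 72);
}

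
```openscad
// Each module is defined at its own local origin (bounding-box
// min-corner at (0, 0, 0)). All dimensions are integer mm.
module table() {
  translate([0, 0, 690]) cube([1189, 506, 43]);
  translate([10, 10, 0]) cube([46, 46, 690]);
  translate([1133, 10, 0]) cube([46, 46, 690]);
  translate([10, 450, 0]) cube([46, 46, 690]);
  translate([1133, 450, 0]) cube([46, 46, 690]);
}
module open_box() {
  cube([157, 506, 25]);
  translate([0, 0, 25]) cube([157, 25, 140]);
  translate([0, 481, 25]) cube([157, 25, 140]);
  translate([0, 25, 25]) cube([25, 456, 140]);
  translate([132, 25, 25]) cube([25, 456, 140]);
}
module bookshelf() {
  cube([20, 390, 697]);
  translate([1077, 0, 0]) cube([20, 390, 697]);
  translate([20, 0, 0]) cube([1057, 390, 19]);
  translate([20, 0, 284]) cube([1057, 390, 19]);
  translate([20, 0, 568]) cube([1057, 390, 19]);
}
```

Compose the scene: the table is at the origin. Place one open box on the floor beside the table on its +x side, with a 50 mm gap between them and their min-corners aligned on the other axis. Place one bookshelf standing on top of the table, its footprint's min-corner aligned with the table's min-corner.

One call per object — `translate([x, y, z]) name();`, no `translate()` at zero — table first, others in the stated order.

table();
translate([1239, 0, 0]) open_box();
translate([0, 0, 733]) bookshelf();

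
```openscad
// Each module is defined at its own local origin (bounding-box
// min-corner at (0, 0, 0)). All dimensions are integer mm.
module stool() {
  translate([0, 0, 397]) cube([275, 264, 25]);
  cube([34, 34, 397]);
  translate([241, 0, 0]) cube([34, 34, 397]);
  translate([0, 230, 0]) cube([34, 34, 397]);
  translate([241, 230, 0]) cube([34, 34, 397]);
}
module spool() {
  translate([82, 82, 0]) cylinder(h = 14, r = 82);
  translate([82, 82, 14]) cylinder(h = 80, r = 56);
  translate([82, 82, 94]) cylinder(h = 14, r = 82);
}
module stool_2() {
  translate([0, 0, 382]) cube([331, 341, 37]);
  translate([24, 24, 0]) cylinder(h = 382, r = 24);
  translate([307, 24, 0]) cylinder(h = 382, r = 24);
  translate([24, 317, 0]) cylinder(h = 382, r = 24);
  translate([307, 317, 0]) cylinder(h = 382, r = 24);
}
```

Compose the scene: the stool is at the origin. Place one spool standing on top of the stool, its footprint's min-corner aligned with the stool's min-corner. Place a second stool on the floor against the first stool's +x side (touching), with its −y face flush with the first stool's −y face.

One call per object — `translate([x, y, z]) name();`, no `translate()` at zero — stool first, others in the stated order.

stool();
translate([0, 0, 422]) spool();
translate([275, 0, 0]) stool_2();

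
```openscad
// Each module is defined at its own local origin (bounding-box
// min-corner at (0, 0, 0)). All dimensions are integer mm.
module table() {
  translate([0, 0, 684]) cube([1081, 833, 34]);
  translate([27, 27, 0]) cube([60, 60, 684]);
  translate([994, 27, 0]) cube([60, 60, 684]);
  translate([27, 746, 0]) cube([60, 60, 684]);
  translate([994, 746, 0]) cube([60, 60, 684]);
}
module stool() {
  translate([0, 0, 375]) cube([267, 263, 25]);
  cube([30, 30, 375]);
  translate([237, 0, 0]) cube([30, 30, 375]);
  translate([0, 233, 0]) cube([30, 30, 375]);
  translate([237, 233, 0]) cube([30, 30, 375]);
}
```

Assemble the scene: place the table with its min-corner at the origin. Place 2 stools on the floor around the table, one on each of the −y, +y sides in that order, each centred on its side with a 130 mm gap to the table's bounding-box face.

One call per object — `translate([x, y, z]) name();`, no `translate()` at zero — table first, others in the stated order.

table();
translate([407, -393, 0]) stool();
translate([407, 963, 0]) stool();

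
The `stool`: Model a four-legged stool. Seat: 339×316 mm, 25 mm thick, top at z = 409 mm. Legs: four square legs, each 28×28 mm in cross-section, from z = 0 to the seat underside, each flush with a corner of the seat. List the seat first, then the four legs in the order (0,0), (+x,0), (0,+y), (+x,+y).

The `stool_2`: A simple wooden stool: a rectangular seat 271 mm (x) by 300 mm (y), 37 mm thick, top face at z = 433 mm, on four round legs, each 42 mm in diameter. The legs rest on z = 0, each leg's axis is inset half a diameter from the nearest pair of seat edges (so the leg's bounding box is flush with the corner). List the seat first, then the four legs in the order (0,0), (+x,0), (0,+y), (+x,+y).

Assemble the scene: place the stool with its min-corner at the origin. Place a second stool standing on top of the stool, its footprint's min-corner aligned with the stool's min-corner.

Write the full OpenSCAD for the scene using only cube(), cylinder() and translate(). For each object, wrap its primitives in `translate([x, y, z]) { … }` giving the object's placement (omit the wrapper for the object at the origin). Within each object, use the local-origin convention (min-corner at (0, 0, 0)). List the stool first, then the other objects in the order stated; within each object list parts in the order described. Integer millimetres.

translate([0, 0, 384]) cube([339, 316, 25]);
cube([28, 28, 384]);
translate([311, 0, 0]) cube([28, 28, 384]);
translate([0, 288, 0]) cube([28, 28, 384]);
translate([311, 288, 0]) cube([28, 28, 384]);
translate([0, 0, 409]) {
  translate([0, 0, 396]) cube([271, 300, 37]);
  translate([21, 21, 0]) cylinder(h = 396, r = 21);
  translate([250, 21, 0]) cylinder(h = 396, r = 21);
  translate([21, 279, 0]) cylinder(h = 396, r = 21);
  translate([250, 279, 0]) cylinder(h = 396, r = 21);
}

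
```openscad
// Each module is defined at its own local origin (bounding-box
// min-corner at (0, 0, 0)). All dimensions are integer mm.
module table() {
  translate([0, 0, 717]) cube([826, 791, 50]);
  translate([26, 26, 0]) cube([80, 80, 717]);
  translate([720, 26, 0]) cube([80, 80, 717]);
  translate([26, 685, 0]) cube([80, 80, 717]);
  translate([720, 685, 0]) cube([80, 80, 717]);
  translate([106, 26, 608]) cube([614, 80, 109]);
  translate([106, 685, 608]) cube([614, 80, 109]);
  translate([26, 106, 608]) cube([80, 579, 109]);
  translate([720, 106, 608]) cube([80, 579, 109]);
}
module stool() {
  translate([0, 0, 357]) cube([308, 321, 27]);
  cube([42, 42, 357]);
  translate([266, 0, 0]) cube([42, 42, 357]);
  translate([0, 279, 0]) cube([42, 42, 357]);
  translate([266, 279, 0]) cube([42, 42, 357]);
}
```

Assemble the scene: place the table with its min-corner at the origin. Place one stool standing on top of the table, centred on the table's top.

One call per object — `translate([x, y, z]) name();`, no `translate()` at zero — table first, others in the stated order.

table();
translate([259, 235, 767]) stool();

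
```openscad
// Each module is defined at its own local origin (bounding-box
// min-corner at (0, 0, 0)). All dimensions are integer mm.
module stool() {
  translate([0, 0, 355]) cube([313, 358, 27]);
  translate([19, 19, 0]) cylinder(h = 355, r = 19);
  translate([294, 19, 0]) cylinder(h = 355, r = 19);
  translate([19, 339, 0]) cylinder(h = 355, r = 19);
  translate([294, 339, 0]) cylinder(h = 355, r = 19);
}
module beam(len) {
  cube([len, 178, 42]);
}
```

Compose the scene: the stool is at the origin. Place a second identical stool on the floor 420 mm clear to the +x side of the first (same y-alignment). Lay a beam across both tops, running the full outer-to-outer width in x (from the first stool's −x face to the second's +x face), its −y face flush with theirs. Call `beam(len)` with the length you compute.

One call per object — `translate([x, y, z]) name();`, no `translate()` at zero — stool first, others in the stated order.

stool();
translate([733, 0, 0]) stool();
translate([0, 0, 382]) beam(1046);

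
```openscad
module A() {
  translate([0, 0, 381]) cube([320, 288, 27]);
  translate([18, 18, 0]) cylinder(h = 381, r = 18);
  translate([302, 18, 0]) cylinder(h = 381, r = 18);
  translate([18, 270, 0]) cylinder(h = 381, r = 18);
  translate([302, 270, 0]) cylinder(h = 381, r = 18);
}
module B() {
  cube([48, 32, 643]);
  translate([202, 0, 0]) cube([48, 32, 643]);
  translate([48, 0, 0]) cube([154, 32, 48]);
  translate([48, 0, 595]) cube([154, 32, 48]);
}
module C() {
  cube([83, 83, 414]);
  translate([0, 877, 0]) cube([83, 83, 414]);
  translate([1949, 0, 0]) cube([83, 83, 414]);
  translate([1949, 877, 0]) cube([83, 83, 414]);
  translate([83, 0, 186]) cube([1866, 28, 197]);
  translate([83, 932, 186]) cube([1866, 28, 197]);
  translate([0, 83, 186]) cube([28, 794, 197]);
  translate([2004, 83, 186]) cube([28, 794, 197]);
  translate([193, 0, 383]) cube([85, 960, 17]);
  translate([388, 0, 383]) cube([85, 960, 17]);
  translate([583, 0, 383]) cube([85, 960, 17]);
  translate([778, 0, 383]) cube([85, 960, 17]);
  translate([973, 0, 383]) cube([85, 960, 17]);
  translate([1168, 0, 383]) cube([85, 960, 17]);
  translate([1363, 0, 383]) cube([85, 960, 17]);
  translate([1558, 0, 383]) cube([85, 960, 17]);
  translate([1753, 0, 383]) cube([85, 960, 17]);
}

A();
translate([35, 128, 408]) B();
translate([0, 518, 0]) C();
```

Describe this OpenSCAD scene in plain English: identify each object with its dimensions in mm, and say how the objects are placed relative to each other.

A is a four-legged stool. The seat is a 320×288×27 mm slab whose top surface is at z = 408 mm; four round legs, each 36 mm in diameter, run from the floor (z = 0) to the underside of the seat, each leg's axis is inset half a diameter from the nearest pair of seat edges (so the leg's bounding box is flush with the corner).

B is a picture frame with a 154×547 mm rectangular opening (x by z) and a uniform 48 mm border on every side. Frame depth is 32 mm along y. It is built from two vertical stiles running the full outside height and two horizontal rails spanning the gap between the stiles.

C is a bed frame 2032 mm long (x) by 960 mm wide (y). Four 83×83 mm corner posts, 414 mm tall, at the corners of the footprint. Four rails of 28 mm thickness and 197 mm height run between adjacent posts with their undersides at z = 186 mm, their outer faces flush with the outside of the frame (the two x-running rails run between the posts' inner faces; the two y-running rails run between the posts' inner faces). 9 slats, each 85 mm wide (x) and 17 mm thick, lie across the top of the two x-running rails, running the full 960 mm width of the frame in y; the slats are evenly spaced along x between the inner faces of the end posts with equal gaps (rounded down to the nearest mm) at the −x end and between each pair — any rounding remainder accumulates at the +x end.

The picture frame is on top of the stool, centred. The bed frame is on the floor beside the stool on its +y side.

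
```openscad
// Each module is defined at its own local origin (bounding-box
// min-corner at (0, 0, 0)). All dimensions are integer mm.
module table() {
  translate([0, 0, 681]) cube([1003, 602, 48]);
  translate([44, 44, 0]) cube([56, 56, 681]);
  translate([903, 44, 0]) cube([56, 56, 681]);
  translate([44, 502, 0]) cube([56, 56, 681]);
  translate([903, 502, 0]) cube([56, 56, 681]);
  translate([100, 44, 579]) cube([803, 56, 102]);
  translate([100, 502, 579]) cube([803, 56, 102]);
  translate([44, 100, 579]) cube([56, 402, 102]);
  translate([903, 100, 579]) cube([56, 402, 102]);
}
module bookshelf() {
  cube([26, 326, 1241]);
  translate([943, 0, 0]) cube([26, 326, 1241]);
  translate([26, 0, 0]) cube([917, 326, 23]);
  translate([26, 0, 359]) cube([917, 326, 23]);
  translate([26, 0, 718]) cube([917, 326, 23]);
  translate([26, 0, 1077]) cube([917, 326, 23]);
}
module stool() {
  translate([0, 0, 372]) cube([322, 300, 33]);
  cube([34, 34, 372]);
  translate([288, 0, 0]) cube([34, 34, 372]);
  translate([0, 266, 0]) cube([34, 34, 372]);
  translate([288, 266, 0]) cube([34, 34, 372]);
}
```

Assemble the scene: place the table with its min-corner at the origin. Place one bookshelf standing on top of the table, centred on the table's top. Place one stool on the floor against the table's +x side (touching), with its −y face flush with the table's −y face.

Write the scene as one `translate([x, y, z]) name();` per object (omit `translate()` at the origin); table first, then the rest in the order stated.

table();
translate([17, 138, 729]) bookshelf();
translate([1003, 0, 0]) stool();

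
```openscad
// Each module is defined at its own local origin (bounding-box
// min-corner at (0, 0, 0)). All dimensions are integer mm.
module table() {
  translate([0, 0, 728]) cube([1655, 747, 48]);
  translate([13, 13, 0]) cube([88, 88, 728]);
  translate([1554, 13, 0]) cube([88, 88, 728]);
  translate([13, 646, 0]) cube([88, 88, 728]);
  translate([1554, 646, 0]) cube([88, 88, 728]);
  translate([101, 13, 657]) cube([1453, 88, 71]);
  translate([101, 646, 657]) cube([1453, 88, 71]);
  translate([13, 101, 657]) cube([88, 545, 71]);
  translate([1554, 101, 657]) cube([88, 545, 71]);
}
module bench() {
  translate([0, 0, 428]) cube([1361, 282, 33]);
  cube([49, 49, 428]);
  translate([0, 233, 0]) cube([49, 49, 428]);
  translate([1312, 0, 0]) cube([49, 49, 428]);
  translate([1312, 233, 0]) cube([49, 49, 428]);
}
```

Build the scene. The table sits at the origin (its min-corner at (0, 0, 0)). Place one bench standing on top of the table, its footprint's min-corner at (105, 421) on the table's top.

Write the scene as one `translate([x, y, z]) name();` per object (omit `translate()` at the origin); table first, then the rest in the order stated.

table();
translate([105, 421, 776]) bench();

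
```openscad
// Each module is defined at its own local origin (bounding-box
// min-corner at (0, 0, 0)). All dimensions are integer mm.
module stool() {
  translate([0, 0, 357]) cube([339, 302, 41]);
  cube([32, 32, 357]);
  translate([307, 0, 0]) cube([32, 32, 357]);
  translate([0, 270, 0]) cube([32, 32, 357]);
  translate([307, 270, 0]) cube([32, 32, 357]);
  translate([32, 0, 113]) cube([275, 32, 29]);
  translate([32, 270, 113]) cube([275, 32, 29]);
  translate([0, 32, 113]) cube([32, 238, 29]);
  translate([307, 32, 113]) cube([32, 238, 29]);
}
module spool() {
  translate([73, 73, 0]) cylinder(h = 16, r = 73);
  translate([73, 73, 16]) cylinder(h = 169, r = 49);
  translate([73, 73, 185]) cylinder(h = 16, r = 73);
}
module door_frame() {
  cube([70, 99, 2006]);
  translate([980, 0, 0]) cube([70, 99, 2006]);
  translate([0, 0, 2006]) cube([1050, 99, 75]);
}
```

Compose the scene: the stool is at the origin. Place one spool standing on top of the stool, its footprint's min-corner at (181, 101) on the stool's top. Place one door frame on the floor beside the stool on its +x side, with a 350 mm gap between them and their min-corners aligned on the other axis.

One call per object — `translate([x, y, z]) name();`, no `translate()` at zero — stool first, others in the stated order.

stool();
translate([181, 101, 398]) spool();
translate([689, 0, 0]) door_frame();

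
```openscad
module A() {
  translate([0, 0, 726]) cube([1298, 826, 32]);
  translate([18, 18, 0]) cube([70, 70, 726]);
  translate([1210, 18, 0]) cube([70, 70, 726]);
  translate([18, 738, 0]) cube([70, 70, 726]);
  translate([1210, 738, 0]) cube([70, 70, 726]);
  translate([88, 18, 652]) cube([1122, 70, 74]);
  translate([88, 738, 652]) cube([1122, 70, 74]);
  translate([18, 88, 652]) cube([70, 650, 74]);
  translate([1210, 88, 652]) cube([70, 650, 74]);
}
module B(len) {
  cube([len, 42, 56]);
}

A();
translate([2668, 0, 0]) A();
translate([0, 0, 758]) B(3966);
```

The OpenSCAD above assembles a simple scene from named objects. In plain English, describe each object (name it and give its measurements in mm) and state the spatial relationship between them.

A is a table with a 1298×826 mm rectangular top, 32 mm thick, top surface at z = 758 mm, supported by four 70×70 mm square legs, each inset 18 mm from the nearest pair of top edges, running from the floor. Four apron rails, 70 mm thick and 74 mm tall, run between adjacent legs with their top edges flush with the underside of the top and their outer faces flush with the legs' outer faces.

B is a rectangular beam 3966 mm long (x), 42 mm deep (y), 56 mm thick (z).

The beam spans the tops of two tables placed 1370 mm apart, resting at z = 758 mm.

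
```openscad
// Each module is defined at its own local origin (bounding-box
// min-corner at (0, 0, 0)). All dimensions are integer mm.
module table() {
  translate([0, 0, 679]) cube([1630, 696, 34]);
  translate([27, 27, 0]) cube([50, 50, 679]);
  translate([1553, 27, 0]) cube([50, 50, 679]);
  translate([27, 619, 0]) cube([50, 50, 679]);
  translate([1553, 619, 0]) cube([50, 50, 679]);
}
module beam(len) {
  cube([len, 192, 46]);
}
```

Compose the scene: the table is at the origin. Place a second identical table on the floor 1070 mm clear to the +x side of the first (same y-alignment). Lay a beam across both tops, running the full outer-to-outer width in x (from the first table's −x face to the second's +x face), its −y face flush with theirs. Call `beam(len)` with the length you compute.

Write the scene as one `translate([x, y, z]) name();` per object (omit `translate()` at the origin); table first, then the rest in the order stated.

table();
translate([2700, 0, 0]) table();
translate([0, 0, 713]) beam(4330);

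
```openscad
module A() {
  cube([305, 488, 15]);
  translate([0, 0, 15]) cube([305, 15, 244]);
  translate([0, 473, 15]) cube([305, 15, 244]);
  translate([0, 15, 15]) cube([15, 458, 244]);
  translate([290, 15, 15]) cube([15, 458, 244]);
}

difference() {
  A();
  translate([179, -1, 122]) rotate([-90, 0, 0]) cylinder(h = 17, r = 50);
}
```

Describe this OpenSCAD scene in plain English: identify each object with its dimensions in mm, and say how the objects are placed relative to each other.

A is an open-topped rectangular box: outside dimensions 305×488×259 mm, with a uniform wall and base thickness of 15 mm. The base is a full 305×488 slab on the floor; four walls sit on top of the base. The front and back walls (the −y and +y sides) span the full width; the two side walls fit between them.

The open box has a circular hole of radius 50 mm through its front wall, centred at (x = 179, z = 122).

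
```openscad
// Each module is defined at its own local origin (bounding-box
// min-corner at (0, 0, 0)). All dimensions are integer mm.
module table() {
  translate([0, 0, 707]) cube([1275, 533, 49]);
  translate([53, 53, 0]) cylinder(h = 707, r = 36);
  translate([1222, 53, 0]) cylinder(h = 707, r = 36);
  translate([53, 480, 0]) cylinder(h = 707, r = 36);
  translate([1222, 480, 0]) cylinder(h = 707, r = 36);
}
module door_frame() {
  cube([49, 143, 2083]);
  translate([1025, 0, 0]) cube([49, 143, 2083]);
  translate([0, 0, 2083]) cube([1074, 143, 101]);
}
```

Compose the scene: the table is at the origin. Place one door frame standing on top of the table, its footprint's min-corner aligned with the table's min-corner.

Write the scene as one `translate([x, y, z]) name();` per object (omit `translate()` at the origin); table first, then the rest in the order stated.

table();
translate([0, 0, 756]) door_frame();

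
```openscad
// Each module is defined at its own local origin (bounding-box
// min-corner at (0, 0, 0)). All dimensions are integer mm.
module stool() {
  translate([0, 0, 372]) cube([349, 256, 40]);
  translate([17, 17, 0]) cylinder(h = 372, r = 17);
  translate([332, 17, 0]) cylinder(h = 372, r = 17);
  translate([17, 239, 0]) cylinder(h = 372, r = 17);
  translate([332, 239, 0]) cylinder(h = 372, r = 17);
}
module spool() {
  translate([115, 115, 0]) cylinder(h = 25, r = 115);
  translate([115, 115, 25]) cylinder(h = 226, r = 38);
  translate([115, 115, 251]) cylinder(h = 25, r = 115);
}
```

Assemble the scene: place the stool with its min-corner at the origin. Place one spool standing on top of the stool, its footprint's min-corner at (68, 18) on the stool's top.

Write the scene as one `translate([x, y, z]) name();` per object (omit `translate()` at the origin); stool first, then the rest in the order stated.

stool();
translate([68, 18, 412]) spool();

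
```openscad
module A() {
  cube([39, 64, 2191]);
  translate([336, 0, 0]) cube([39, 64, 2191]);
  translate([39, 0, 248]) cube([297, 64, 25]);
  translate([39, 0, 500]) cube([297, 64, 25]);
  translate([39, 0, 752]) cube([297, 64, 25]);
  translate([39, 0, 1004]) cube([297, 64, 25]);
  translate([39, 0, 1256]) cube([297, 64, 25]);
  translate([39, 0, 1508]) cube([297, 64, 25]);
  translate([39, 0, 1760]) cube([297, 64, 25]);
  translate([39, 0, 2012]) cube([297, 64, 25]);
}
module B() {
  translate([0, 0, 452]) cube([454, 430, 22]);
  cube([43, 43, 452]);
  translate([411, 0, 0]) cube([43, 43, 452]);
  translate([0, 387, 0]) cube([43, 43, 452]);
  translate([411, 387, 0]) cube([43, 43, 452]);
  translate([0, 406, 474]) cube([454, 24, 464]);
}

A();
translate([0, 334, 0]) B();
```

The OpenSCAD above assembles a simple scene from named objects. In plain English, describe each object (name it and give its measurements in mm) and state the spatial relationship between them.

A is a straight ladder. Two 39×64 mm vertical rails, 2191 mm tall, stand 375 mm apart (outside-to-outside) with their front faces coplanar on the −y side. 8 rungs, each 64 mm deep and 25 mm tall, span between the inner faces of the rails, front faces flush with the rails. The lowest rung's underside is at z = 248 mm and rungs are spaced 252 mm apart (underside to underside).

B is a chair: 454×430 mm seat, 22 mm thick, top at z = 474 mm, on four 43 mm square corner legs flush with the seat edges. A 24 mm thick backrest slab spans the full seat width, extending 464 mm above the seat top, its back face flush with the seat's +y edge.

The chair is on the floor beside the ladder on its +y side.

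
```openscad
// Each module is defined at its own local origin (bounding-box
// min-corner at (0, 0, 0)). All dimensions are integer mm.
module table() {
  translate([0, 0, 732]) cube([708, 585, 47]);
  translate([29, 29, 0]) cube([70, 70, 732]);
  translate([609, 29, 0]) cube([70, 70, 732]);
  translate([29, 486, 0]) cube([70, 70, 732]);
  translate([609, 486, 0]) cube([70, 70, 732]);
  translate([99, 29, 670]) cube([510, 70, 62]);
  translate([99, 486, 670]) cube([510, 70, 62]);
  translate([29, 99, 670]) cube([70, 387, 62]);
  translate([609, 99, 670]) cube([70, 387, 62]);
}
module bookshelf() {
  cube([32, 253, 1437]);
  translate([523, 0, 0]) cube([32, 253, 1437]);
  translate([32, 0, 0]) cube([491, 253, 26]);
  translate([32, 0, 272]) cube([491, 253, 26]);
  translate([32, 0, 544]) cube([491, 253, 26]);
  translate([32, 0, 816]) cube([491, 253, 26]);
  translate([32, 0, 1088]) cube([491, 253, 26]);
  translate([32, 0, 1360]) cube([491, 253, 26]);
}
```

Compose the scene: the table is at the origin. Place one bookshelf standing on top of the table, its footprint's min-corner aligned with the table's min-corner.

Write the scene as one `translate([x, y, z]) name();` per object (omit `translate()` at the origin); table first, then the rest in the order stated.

table();
translate([0, 0, 779]) bookshelf();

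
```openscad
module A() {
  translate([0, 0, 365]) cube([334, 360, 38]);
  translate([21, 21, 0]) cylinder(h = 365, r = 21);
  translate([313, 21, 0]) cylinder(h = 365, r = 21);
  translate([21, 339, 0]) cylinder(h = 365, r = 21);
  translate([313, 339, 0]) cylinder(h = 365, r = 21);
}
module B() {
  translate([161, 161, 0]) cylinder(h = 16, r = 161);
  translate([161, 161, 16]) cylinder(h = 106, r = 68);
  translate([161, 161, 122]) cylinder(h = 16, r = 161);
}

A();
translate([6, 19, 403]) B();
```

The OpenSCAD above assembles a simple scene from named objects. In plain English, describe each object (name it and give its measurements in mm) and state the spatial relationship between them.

A is a simple wooden stool: a rectangular seat 334 mm (x) by 360 mm (y), 38 mm thick, top face at z = 403 mm, on four round legs, each 42 mm in diameter. The legs rest on z = 0, each leg's axis is inset half a diameter from the nearest pair of seat edges (so the leg's bounding box is flush with the corner).

B is a spool: two coaxial disc flanges of radius 161 mm and thickness 16 mm, joined by a core cylinder of radius 68 mm and height 106 mm. The lower flange rests on z = 0 and the three cylinders share a vertical axis.

The spool is on top of the stool, centred.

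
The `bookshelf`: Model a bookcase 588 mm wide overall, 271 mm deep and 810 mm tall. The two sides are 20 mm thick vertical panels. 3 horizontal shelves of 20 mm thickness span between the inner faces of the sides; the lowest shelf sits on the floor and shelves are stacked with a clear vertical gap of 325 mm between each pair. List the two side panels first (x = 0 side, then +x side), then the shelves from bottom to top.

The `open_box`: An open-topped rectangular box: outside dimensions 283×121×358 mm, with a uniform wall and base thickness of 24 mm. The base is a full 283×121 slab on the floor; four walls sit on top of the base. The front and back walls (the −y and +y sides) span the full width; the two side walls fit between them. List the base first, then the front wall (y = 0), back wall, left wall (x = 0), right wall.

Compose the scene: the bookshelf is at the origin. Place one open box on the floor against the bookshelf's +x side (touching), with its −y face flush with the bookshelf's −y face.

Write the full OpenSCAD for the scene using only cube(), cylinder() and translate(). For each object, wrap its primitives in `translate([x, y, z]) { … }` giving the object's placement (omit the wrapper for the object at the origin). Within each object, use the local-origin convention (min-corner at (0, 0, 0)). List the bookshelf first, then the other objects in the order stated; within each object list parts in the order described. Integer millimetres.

cube([20, 271, 810]);
translate([568, 0, 0]) cube([20, 271, 810]);
translate([20, 0, 0]) cube([548, 271, 20]);
translate([20, 0, 345]) cube([548, 271, 20]);
translate([20, 0, 690]) cube([548, 271, 20]);
translate([588, 0, 0]) {
  cube([283, 121, 24]);
  translate([0, 0, 24]) cube([283, 24, 334]);
  translate([0, 97, 24]) cube([283, 24, 334]);
  translate([0, 24, 24]) cube([24, 73, 334]);
  translate([259, 24, 24]) cube([24, 73, 334]);
}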